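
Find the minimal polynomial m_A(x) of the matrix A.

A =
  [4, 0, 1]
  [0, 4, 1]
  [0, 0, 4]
x^2 - 8*x + 16

The characteristic polynomial is χ_A(x) = (x - 4)^3, so the eigenvalues are known. The minimal polynomial is
  m_A(x) = Π_λ (x − λ)^{k_λ}
where k_λ is the size of the *largest* Jordan block for λ (equivalently, the smallest k with (A − λI)^k v = 0 for every generalised eigenvector v of λ).

  λ = 4: largest Jordan block has size 2, contributing (x − 4)^2

So m_A(x) = (x - 4)^2 = x^2 - 8*x + 16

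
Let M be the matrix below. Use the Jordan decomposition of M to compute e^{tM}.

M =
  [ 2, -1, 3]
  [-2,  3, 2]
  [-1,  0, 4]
e^{tM} =
  [-t*exp(3*t) + exp(3*t), t^2*exp(3*t)/2 - t*exp(3*t), -t^2*exp(3*t) + 3*t*exp(3*t)]
  [-2*t*exp(3*t), t^2*exp(3*t) + exp(3*t), -2*t^2*exp(3*t) + 2*t*exp(3*t)]
  [-t*exp(3*t), t^2*exp(3*t)/2, -t^2*exp(3*t) + t*exp(3*t) + exp(3*t)]

Strategy: write M = P · J · P⁻¹ where J is a Jordan canonical form, so e^{tM} = P · e^{tJ} · P⁻¹, and e^{tJ} can be computed block-by-block.

M has Jordan form
J =
  [3, 1, 0]
  [0, 3, 1]
  [0, 0, 3]
(up to reordering of blocks).

Per-block formulas:
  For a 3×3 Jordan block J_3(3): exp(t · J_3(3)) = e^(3t)·(I + t·N + (t^2/2)·N^2), where N is the 3×3 nilpotent shift.

After assembling e^{tJ} and conjugating by P, we get:

e^{tM} =
  [-t*exp(3*t) + exp(3*t), t^2*exp(3*t)/2 - t*exp(3*t), -t^2*exp(3*t) + 3*t*exp(3*t)]
  [-2*t*exp(3*t), t^2*exp(3*t) + exp(3*t), -2*t^2*exp(3*t) + 2*t*exp(3*t)]
  [-t*exp(3*t), t^2*exp(3*t)/2, -t^2*exp(3*t) + t*exp(3*t) + exp(3*t)]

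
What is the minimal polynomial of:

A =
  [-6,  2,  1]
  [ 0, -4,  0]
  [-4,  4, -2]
x^2 + 8*x + 16

The characteristic polynomial is χ_A(x) = (x + 4)^3, so the eigenvalues are known. The minimal polynomial is
  m_A(x) = Π_λ (x − λ)^{k_λ}
where k_λ is the size of the *largest* Jordan block for λ (equivalently, the smallest k with (A − λI)^k v = 0 for every generalised eigenvector v of λ).

  λ = -4: largest Jordan block has size 2, contributing (x + 4)^2

So m_A(x) = (x + 4)^2 = x^2 + 8*x + 16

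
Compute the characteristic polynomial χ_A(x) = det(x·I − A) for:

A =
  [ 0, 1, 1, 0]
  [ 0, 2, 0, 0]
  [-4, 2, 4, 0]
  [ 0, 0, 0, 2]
x^4 - 8*x^3 + 24*x^2 - 32*x + 16

Expanding det(x·I − A) (e.g. by cofactor expansion or by noting that A is similar to its Jordan form J, which has the same characteristic polynomial as A) gives
  χ_A(x) = x^4 - 8*x^3 + 24*x^2 - 32*x + 16
which factors as (x - 2)^4. The eigenvalues (with algebraic multiplicities) are λ = 2 with multiplicity 4.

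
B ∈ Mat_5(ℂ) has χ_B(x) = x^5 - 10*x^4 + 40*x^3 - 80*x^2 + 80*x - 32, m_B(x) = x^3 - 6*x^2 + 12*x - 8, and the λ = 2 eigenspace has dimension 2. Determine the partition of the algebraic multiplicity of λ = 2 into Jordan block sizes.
Block sizes for λ = 2: [3, 2]

Step 1 — from the characteristic polynomial, algebraic multiplicity of λ = 2 is 5. From dim ker(B − (2)·I) = 2, there are exactly 2 Jordan blocks for λ = 2.
Step 2 — from the minimal polynomial, the factor (x − 2)^3 tells us the largest block for λ = 2 has size 3.
Step 3 — with total size 5, 2 blocks, and largest block 3, the block sizes (in nonincreasing order) are [3, 2].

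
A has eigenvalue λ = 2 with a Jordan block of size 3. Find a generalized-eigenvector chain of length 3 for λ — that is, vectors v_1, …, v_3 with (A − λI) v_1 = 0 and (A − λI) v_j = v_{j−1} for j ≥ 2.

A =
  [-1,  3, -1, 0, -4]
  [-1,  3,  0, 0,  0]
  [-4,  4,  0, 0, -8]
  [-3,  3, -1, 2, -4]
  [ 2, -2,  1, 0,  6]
A Jordan chain for λ = 2 of length 3:
v_1 = (2, 2, 0, 2, 0)ᵀ
v_2 = (-3, -1, -4, -3, 2)ᵀ
v_3 = (1, 0, 0, 0, 0)ᵀ

Let N = A − (2)·I. We want v_3 with N^3 v_3 = 0 but N^2 v_3 ≠ 0; then v_{j-1} := N · v_j for j = 3, …, 2.

Pick v_3 = (1, 0, 0, 0, 0)ᵀ.
Then v_2 = N · v_3 = (-3, -1, -4, -3, 2)ᵀ.
Then v_1 = N · v_2 = (2, 2, 0, 2, 0)ᵀ.

Sanity check: (A − (2)·I) v_1 = (0, 0, 0, 0, 0)ᵀ = 0. ✓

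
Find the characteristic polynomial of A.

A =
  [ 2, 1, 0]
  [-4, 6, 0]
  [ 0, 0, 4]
x^3 - 12*x^2 + 48*x - 64

Expanding det(x·I − A) (e.g. by cofactor expansion or by noting that A is similar to its Jordan form J, which has the same characteristic polynomial as A) gives
  χ_A(x) = x^3 - 12*x^2 + 48*x - 64
which factors as (x - 4)^3. The eigenvalues (with algebraic multiplicities) are λ = 4 with multiplicity 3.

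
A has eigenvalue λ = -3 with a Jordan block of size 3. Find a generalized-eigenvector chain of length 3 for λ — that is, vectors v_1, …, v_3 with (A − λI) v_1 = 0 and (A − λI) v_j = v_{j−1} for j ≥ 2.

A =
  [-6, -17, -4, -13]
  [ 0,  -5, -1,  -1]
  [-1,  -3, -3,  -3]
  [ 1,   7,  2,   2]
A Jordan chain for λ = -3 of length 3:
v_1 = (6, 0, 2, -2)ᵀ
v_2 = (-17, -2, -3, 7)ᵀ
v_3 = (0, 1, 0, 0)ᵀ

Let N = A − (-3)·I. We want v_3 with N^3 v_3 = 0 but N^2 v_3 ≠ 0; then v_{j-1} := N · v_j for j = 3, …, 2.

Pick v_3 = (0, 1, 0, 0)ᵀ.
Then v_2 = N · v_3 = (-17, -2, -3, 7)ᵀ.
Then v_1 = N · v_2 = (6, 0, 2, -2)ᵀ.

Sanity check: (A − (-3)·I) v_1 = (0, 0, 0, 0)ᵀ = 0. ✓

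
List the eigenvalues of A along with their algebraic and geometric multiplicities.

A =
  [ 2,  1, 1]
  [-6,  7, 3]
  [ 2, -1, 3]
λ = 4: alg = 3, geom = 2

Step 1 — factor the characteristic polynomial to read off the algebraic multiplicities:
  χ_A(x) = (x - 4)^3

Step 2 — compute geometric multiplicities via the rank-nullity identity g(λ) = n − rank(A − λI):
  rank(A − (4)·I) = 1, so dim ker(A − (4)·I) = n − 1 = 2

Summary:
  λ = 4: algebraic multiplicity = 3, geometric multiplicity = 2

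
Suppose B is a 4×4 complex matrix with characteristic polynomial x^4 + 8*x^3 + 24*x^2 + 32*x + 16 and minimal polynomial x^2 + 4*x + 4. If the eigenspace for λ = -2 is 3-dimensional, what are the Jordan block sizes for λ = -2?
Block sizes for λ = -2: [2, 1, 1]

Step 1 — from the characteristic polynomial, algebraic multiplicity of λ = -2 is 4. From dim ker(B − (-2)·I) = 3, there are exactly 3 Jordan blocks for λ = -2.
Step 2 — from the minimal polynomial, the factor (x + 2)^2 tells us the largest block for λ = -2 has size 2.
Step 3 — with total size 4, 3 blocks, and largest block 2, the block sizes (in nonincreasing order) are [2, 1, 1].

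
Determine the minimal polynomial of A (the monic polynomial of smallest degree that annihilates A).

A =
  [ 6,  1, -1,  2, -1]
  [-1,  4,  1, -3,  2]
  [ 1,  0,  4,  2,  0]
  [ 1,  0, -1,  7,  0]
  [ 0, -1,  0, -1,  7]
x^3 - 17*x^2 + 96*x - 180

The characteristic polynomial is χ_A(x) = (x - 6)^3*(x - 5)^2, so the eigenvalues are known. The minimal polynomial is
  m_A(x) = Π_λ (x − λ)^{k_λ}
where k_λ is the size of the *largest* Jordan block for λ (equivalently, the smallest k with (A − λI)^k v = 0 for every generalised eigenvector v of λ).

  λ = 5: largest Jordan block has size 1, contributing (x − 5)
  λ = 6: largest Jordan block has size 2, contributing (x − 6)^2

So m_A(x) = (x - 6)^2*(x - 5) = x^3 - 17*x^2 + 96*x - 180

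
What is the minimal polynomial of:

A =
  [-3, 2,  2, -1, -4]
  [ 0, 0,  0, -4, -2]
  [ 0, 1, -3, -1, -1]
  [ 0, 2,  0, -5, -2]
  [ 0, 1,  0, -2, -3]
x^3 + 8*x^2 + 21*x + 18

The characteristic polynomial is χ_A(x) = (x + 2)*(x + 3)^4, so the eigenvalues are known. The minimal polynomial is
  m_A(x) = Π_λ (x − λ)^{k_λ}
where k_λ is the size of the *largest* Jordan block for λ (equivalently, the smallest k with (A − λI)^k v = 0 for every generalised eigenvector v of λ).

  λ = -3: largest Jordan block has size 2, contributing (x + 3)^2
  λ = -2: largest Jordan block has size 1, contributing (x + 2)

So m_A(x) = (x + 2)*(x + 3)^2 = x^3 + 8*x^2 + 21*x + 18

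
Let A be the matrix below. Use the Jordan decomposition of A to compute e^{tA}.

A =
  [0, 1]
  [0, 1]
e^{tA} =
  [1, exp(t) - 1]
  [0, exp(t)]

Strategy: write A = P · J · P⁻¹ where J is a Jordan canonical form, so e^{tA} = P · e^{tJ} · P⁻¹, and e^{tJ} can be computed block-by-block.

A has Jordan form
J =
  [0, 0]
  [0, 1]
(up to reordering of blocks).

Per-block formulas:
  For a 1×1 block at λ = 1: exp(t · [1]) = [e^(1t)].
  For a 1×1 block at λ = 0: exp(t · [0]) = [e^(0t)].

After assembling e^{tJ} and conjugating by P, we get:

e^{tA} =
  [1, exp(t) - 1]
  [0, exp(t)]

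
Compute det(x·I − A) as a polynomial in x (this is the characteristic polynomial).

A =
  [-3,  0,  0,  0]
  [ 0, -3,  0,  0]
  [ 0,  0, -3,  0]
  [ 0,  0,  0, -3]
x^4 + 12*x^3 + 54*x^2 + 108*x + 81

Expanding det(x·I − A) (e.g. by cofactor expansion or by noting that A is similar to its Jordan form J, which has the same characteristic polynomial as A) gives
  χ_A(x) = x^4 + 12*x^3 + 54*x^2 + 108*x + 81
which factors as (x + 3)^4. The eigenvalues (with algebraic multiplicities) are λ = -3 with multiplicity 4.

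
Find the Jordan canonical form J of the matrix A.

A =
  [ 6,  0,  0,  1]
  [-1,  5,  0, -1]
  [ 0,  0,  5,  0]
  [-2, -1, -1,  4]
J_3(5) ⊕ J_1(5)

The characteristic polynomial is
  det(x·I − A) = x^4 - 20*x^3 + 150*x^2 - 500*x + 625 = (x - 5)^4

Eigenvalues and multiplicities (the geometric multiplicity of λ is n − rank(A − λI), which equals the number of Jordan blocks for λ):
  λ = 5: algebraic multiplicity = 4, geometric multiplicity = 2

Determining the block sizes for each eigenvalue:
  λ = 5: with am = 4 and gm = 2, the partition is not yet determined (e.g. several partitions of 4 into 2 parts exist). Let N = A − (5)·I. Computing rank(N^1) = 2, rank(N^2) = 1, rank(N^3) = 0; the number of blocks of size ≥ j is rank(N^{j−1}) − rank(N^j), giving [2, 1, 1]. So we have 1 block(s) of size 3, 1 block(s) of size 1 → block sizes [3, 1]

Assembling the blocks gives a Jordan form
J =
  [5, 1, 0, 0]
  [0, 5, 1, 0]
  [0, 0, 5, 0]
  [0, 0, 0, 5]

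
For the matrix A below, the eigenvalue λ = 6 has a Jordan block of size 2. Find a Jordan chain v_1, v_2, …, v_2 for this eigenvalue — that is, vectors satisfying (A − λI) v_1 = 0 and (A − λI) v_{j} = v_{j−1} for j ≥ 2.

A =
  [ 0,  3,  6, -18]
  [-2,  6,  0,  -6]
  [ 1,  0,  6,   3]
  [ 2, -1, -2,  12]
A Jordan chain for λ = 6 of length 2:
v_1 = (-6, -2, 1, 2)ᵀ
v_2 = (1, 0, 0, 0)ᵀ

Let N = A − (6)·I. We want v_2 with N^2 v_2 = 0 but N^1 v_2 ≠ 0; then v_{j-1} := N · v_j for j = 2, …, 2.

Pick v_2 = (1, 0, 0, 0)ᵀ.
Then v_1 = N · v_2 = (-6, -2, 1, 2)ᵀ.

Sanity check: (A − (6)·I) v_1 = (0, 0, 0, 0)ᵀ = 0. ✓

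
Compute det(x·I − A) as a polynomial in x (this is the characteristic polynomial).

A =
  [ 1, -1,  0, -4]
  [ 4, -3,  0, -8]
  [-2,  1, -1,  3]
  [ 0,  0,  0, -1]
x^4 + 4*x^3 + 6*x^2 + 4*x + 1

Expanding det(x·I − A) (e.g. by cofactor expansion or by noting that A is similar to its Jordan form J, which has the same characteristic polynomial as A) gives
  χ_A(x) = x^4 + 4*x^3 + 6*x^2 + 4*x + 1
which factors as (x + 1)^4. The eigenvalues (with algebraic multiplicities) are λ = -1 with multiplicity 4.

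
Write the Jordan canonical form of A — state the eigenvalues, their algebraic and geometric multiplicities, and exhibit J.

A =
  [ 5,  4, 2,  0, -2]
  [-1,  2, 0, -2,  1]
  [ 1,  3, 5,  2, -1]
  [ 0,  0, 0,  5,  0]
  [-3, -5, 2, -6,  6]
J_1(3) ⊕ J_2(5) ⊕ J_1(5) ⊕ J_1(5)

The characteristic polynomial is
  det(x·I − A) = x^5 - 23*x^4 + 210*x^3 - 950*x^2 + 2125*x - 1875 = (x - 5)^4*(x - 3)

Eigenvalues and multiplicities (the geometric multiplicity of λ is n − rank(A − λI), which equals the number of Jordan blocks for λ):
  λ = 3: algebraic multiplicity = 1, geometric multiplicity = 1
  λ = 5: algebraic multiplicity = 4, geometric multiplicity = 3

Determining the block sizes for each eigenvalue:
  λ = 3: one block (gm = 1), so the single block has size am = 1 → block sizes [1]
  λ = 5: 3 blocks summing to 4 forces exactly one block of size 2 and the rest size 1 → block sizes [2, 1, 1]

Assembling the blocks gives a Jordan form
J =
  [3, 0, 0, 0, 0]
  [0, 5, 1, 0, 0]
  [0, 0, 5, 0, 0]
  [0, 0, 0, 5, 0]
  [0, 0, 0, 0, 5]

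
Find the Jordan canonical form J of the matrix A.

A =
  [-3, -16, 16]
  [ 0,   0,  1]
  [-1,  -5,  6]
J_3(1)

The characteristic polynomial is
  det(x·I − A) = x^3 - 3*x^2 + 3*x - 1 = (x - 1)^3

Eigenvalues and multiplicities (the geometric multiplicity of λ is n − rank(A − λI), which equals the number of Jordan blocks for λ):
  λ = 1: algebraic multiplicity = 3, geometric multiplicity = 1

Determining the block sizes for each eigenvalue:
  λ = 1: one block (gm = 1), so the single block has size am = 3 → block sizes [3]

Assembling the blocks gives a Jordan form
J =
  [1, 1, 0]
  [0, 1, 1]
  [0, 0, 1]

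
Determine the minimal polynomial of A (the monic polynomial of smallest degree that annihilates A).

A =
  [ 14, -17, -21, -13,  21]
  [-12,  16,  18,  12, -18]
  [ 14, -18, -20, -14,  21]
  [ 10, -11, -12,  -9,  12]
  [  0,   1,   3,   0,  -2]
x^4 + 2*x^3 - 3*x^2 - 4*x + 4

The characteristic polynomial is χ_A(x) = (x - 1)^3*(x + 2)^2, so the eigenvalues are known. The minimal polynomial is
  m_A(x) = Π_λ (x − λ)^{k_λ}
where k_λ is the size of the *largest* Jordan block for λ (equivalently, the smallest k with (A − λI)^k v = 0 for every generalised eigenvector v of λ).

  λ = -2: largest Jordan block has size 2, contributing (x + 2)^2
  λ = 1: largest Jordan block has size 2, contributing (x − 1)^2

So m_A(x) = (x - 1)^2*(x + 2)^2 = x^4 + 2*x^3 - 3*x^2 - 4*x + 4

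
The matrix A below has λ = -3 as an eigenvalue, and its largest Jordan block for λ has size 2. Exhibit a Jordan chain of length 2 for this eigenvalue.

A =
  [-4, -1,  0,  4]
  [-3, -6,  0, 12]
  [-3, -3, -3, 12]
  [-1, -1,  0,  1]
A Jordan chain for λ = -3 of length 2:
v_1 = (-1, -3, -3, -1)ᵀ
v_2 = (1, 0, 0, 0)ᵀ

Let N = A − (-3)·I. We want v_2 with N^2 v_2 = 0 but N^1 v_2 ≠ 0; then v_{j-1} := N · v_j for j = 2, …, 2.

Pick v_2 = (1, 0, 0, 0)ᵀ.
Then v_1 = N · v_2 = (-1, -3, -3, -1)ᵀ.

Sanity check: (A − (-3)·I) v_1 = (0, 0, 0, 0)ᵀ = 0. ✓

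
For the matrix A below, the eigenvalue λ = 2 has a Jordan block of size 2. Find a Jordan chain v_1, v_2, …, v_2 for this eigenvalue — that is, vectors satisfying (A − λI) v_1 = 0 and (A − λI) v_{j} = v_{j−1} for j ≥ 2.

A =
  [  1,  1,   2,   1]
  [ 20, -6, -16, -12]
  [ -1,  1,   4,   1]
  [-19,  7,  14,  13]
A Jordan chain for λ = 2 of length 2:
v_1 = (3, -12, 3, 9)ᵀ
v_2 = (1, 4, 0, 0)ᵀ

Let N = A − (2)·I. We want v_2 with N^2 v_2 = 0 but N^1 v_2 ≠ 0; then v_{j-1} := N · v_j for j = 2, …, 2.

Pick v_2 = (1, 4, 0, 0)ᵀ.
Then v_1 = N · v_2 = (3, -12, 3, 9)ᵀ.

Sanity check: (A − (2)·I) v_1 = (0, 0, 0, 0)ᵀ = 0. ✓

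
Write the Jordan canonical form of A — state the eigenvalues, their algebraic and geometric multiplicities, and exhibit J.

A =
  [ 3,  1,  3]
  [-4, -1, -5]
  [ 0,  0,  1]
J_3(1)

The characteristic polynomial is
  det(x·I − A) = x^3 - 3*x^2 + 3*x - 1 = (x - 1)^3

Eigenvalues and multiplicities (the geometric multiplicity of λ is n − rank(A − λI), which equals the number of Jordan blocks for λ):
  λ = 1: algebraic multiplicity = 3, geometric multiplicity = 1

Determining the block sizes for each eigenvalue:
  λ = 1: one block (gm = 1), so the single block has size am = 3 → block sizes [3]

Assembling the blocks gives a Jordan form
J =
  [1, 1, 0]
  [0, 1, 1]
  [0, 0, 1]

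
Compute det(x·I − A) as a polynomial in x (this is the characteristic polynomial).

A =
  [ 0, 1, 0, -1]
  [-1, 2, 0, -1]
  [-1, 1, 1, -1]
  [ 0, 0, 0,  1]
x^4 - 4*x^3 + 6*x^2 - 4*x + 1

Expanding det(x·I − A) (e.g. by cofactor expansion or by noting that A is similar to its Jordan form J, which has the same characteristic polynomial as A) gives
  χ_A(x) = x^4 - 4*x^3 + 6*x^2 - 4*x + 1
which factors as (x - 1)^4. The eigenvalues (with algebraic multiplicities) are λ = 1 with multiplicity 4.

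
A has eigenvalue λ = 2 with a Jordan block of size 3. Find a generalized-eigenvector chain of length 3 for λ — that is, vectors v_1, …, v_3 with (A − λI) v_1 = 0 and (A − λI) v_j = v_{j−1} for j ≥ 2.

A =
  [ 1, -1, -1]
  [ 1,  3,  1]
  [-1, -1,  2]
A Jordan chain for λ = 2 of length 3:
v_1 = (1, -1, 0)ᵀ
v_2 = (-1, 1, -1)ᵀ
v_3 = (1, 0, 0)ᵀ

Let N = A − (2)·I. We want v_3 with N^3 v_3 = 0 but N^2 v_3 ≠ 0; then v_{j-1} := N · v_j for j = 3, …, 2.

Pick v_3 = (1, 0, 0)ᵀ.
Then v_2 = N · v_3 = (-1, 1, -1)ᵀ.
Then v_1 = N · v_2 = (1, -1, 0)ᵀ.

Sanity check: (A − (2)·I) v_1 = (0, 0, 0)ᵀ = 0. ✓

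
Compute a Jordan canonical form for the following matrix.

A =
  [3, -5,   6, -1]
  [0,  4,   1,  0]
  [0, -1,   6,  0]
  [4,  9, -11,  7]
J_2(5) ⊕ J_2(5)

The characteristic polynomial is
  det(x·I − A) = x^4 - 20*x^3 + 150*x^2 - 500*x + 625 = (x - 5)^4

Eigenvalues and multiplicities (the geometric multiplicity of λ is n − rank(A − λI), which equals the number of Jordan blocks for λ):
  λ = 5: algebraic multiplicity = 4, geometric multiplicity = 2

Determining the block sizes for each eigenvalue:
  λ = 5: with am = 4 and gm = 2, the partition is not yet determined (e.g. several partitions of 4 into 2 parts exist). Let N = A − (5)·I. Computing rank(N^1) = 2, rank(N^2) = 0; the number of blocks of size ≥ j is rank(N^{j−1}) − rank(N^j), giving [2, 2]. So we have 2 block(s) of size 2 → block sizes [2, 2]

Assembling the blocks gives a Jordan form
J =
  [5, 1, 0, 0]
  [0, 5, 0, 0]
  [0, 0, 5, 1]
  [0, 0, 0, 5]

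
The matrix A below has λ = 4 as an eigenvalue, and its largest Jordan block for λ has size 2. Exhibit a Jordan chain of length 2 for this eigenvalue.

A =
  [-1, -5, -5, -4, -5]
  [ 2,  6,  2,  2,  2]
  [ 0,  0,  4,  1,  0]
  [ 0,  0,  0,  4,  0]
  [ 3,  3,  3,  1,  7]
A Jordan chain for λ = 4 of length 2:
v_1 = (-5, 2, 0, 0, 3)ᵀ
v_2 = (1, 0, 0, 0, 0)ᵀ

Let N = A − (4)·I. We want v_2 with N^2 v_2 = 0 but N^1 v_2 ≠ 0; then v_{j-1} := N · v_j for j = 2, …, 2.

Pick v_2 = (1, 0, 0, 0, 0)ᵀ.
Then v_1 = N · v_2 = (-5, 2, 0, 0, 3)ᵀ.

Sanity check: (A − (4)·I) v_1 = (0, 0, 0, 0, 0)ᵀ = 0. ✓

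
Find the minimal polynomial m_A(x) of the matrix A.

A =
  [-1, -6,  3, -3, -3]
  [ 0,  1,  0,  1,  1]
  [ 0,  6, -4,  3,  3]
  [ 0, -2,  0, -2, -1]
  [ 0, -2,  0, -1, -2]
x^3 + 6*x^2 + 9*x + 4

The characteristic polynomial is χ_A(x) = (x + 1)^4*(x + 4), so the eigenvalues are known. The minimal polynomial is
  m_A(x) = Π_λ (x − λ)^{k_λ}
where k_λ is the size of the *largest* Jordan block for λ (equivalently, the smallest k with (A − λI)^k v = 0 for every generalised eigenvector v of λ).

  λ = -4: largest Jordan block has size 1, contributing (x + 4)
  λ = -1: largest Jordan block has size 2, contributing (x + 1)^2

So m_A(x) = (x + 1)^2*(x + 4) = x^3 + 6*x^2 + 9*x + 4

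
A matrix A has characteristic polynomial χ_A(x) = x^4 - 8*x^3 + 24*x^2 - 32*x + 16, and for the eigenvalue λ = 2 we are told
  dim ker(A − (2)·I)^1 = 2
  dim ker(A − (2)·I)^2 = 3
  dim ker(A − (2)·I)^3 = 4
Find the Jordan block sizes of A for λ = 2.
Block sizes for λ = 2: [3, 1]

From the dimensions of kernels of powers, the number of Jordan blocks of size at least j is d_j − d_{j−1} where d_j = dim ker(N^j) (with d_0 = 0). Computing the differences gives [2, 1, 1].
The number of blocks of size exactly k is (#blocks of size ≥ k) − (#blocks of size ≥ k + 1), so the partition is: 1 block(s) of size 1, 1 block(s) of size 3.
In nonincreasing order the block sizes are [3, 1].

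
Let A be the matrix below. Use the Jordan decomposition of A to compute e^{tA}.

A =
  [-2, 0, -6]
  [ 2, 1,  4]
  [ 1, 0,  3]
e^{tA} =
  [3 - 2*exp(t), 0, 6 - 6*exp(t)]
  [2*exp(t) - 2, exp(t), 4*exp(t) - 4]
  [exp(t) - 1, 0, 3*exp(t) - 2]

Strategy: write A = P · J · P⁻¹ where J is a Jordan canonical form, so e^{tA} = P · e^{tJ} · P⁻¹, and e^{tJ} can be computed block-by-block.

A has Jordan form
J =
  [0, 0, 0]
  [0, 1, 0]
  [0, 0, 1]
(up to reordering of blocks).

Per-block formulas:
  For a 1×1 block at λ = 1: exp(t · [1]) = [e^(1t)].
  For a 1×1 block at λ = 0: exp(t · [0]) = [e^(0t)].

After assembling e^{tJ} and conjugating by P, we get:

e^{tA} =
  [3 - 2*exp(t), 0, 6 - 6*exp(t)]
  [2*exp(t) - 2, exp(t), 4*exp(t) - 4]
  [exp(t) - 1, 0, 3*exp(t) - 2]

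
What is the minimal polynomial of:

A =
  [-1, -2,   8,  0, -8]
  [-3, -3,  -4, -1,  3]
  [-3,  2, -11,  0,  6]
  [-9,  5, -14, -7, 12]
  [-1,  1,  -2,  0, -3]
x^3 + 15*x^2 + 75*x + 125

The characteristic polynomial is χ_A(x) = (x + 5)^5, so the eigenvalues are known. The minimal polynomial is
  m_A(x) = Π_λ (x − λ)^{k_λ}
where k_λ is the size of the *largest* Jordan block for λ (equivalently, the smallest k with (A − λI)^k v = 0 for every generalised eigenvector v of λ).

  λ = -5: largest Jordan block has size 3, contributing (x + 5)^3

So m_A(x) = (x + 5)^3 = x^3 + 15*x^2 + 75*x + 125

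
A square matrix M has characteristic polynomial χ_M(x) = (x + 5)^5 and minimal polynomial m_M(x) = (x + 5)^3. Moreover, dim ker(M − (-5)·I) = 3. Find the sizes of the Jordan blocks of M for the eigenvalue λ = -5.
Block sizes for λ = -5: [3, 1, 1]

Step 1 — from the characteristic polynomial, algebraic multiplicity of λ = -5 is 5. From dim ker(M − (-5)·I) = 3, there are exactly 3 Jordan blocks for λ = -5.
Step 2 — from the minimal polynomial, the factor (x + 5)^3 tells us the largest block for λ = -5 has size 3.
Step 3 — with total size 5, 3 blocks, and largest block 3, the block sizes (in nonincreasing order) are [3, 1, 1].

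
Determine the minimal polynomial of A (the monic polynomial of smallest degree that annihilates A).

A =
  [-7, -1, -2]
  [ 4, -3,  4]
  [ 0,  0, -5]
x^2 + 10*x + 25

The characteristic polynomial is χ_A(x) = (x + 5)^3, so the eigenvalues are known. The minimal polynomial is
  m_A(x) = Π_λ (x − λ)^{k_λ}
where k_λ is the size of the *largest* Jordan block for λ (equivalently, the smallest k with (A − λI)^k v = 0 for every generalised eigenvector v of λ).

  λ = -5: largest Jordan block has size 2, contributing (x + 5)^2

So m_A(x) = (x + 5)^2 = x^2 + 10*x + 25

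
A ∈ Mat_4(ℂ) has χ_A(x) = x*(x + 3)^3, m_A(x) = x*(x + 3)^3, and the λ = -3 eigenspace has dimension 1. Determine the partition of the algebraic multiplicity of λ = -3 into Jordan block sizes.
Block sizes for λ = -3: [3]

Step 1 — from the characteristic polynomial, algebraic multiplicity of λ = -3 is 3. From dim ker(A − (-3)·I) = 1, there are exactly 1 Jordan blocks for λ = -3.
Step 2 — from the minimal polynomial, the factor (x + 3)^3 tells us the largest block for λ = -3 has size 3.
Step 3 — with total size 3, 1 blocks, and largest block 3, the block sizes (in nonincreasing order) are [3].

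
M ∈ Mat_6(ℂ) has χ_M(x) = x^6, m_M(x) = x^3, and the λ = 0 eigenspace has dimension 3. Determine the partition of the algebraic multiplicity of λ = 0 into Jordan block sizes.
Block sizes for λ = 0: [3, 2, 1]

Step 1 — from the characteristic polynomial, algebraic multiplicity of λ = 0 is 6. From dim ker(M − (0)·I) = 3, there are exactly 3 Jordan blocks for λ = 0.
Step 2 — from the minimal polynomial, the factor (x − 0)^3 tells us the largest block for λ = 0 has size 3.
Step 3 — with total size 6, 3 blocks, and largest block 3, the block sizes (in nonincreasing order) are [3, 2, 1].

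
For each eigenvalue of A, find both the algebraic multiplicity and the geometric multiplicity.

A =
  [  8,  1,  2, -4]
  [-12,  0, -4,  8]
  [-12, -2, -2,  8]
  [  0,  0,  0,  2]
λ = 2: alg = 4, geom = 3

Step 1 — factor the characteristic polynomial to read off the algebraic multiplicities:
  χ_A(x) = (x - 2)^4

Step 2 — compute geometric multiplicities via the rank-nullity identity g(λ) = n − rank(A − λI):
  rank(A − (2)·I) = 1, so dim ker(A − (2)·I) = n − 1 = 3

Summary:
  λ = 2: algebraic multiplicity = 4, geometric multiplicity = 3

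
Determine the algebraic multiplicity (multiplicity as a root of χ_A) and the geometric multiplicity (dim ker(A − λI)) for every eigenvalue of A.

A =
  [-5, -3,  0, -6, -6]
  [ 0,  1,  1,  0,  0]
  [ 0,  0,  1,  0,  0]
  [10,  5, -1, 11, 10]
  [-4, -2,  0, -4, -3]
λ = 1: alg = 5, geom = 3

Step 1 — factor the characteristic polynomial to read off the algebraic multiplicities:
  χ_A(x) = (x - 1)^5

Step 2 — compute geometric multiplicities via the rank-nullity identity g(λ) = n − rank(A − λI):
  rank(A − (1)·I) = 2, so dim ker(A − (1)·I) = n − 2 = 3

Summary:
  λ = 1: algebraic multiplicity = 5, geometric multiplicity = 3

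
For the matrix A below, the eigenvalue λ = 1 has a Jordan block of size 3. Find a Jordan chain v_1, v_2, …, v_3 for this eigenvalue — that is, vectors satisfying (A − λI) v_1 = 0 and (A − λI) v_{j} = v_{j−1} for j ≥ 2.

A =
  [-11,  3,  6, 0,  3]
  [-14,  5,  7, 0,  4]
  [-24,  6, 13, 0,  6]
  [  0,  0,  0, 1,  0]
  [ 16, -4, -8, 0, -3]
A Jordan chain for λ = 1 of length 3:
v_1 = (6, 8, 12, 0, -8)ᵀ
v_2 = (-12, -14, -24, 0, 16)ᵀ
v_3 = (1, 0, 0, 0, 0)ᵀ

Let N = A − (1)·I. We want v_3 with N^3 v_3 = 0 but N^2 v_3 ≠ 0; then v_{j-1} := N · v_j for j = 3, …, 2.

Pick v_3 = (1, 0, 0, 0, 0)ᵀ.
Then v_2 = N · v_3 = (-12, -14, -24, 0, 16)ᵀ.
Then v_1 = N · v_2 = (6, 8, 12, 0, -8)ᵀ.

Sanity check: (A − (1)·I) v_1 = (0, 0, 0, 0, 0)ᵀ = 0. ✓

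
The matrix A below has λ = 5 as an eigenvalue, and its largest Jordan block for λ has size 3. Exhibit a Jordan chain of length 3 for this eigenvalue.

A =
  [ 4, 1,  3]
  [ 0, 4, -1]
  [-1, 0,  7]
A Jordan chain for λ = 5 of length 3:
v_1 = (-2, 1, -1)ᵀ
v_2 = (-1, 0, -1)ᵀ
v_3 = (1, 0, 0)ᵀ

Let N = A − (5)·I. We want v_3 with N^3 v_3 = 0 but N^2 v_3 ≠ 0; then v_{j-1} := N · v_j for j = 3, …, 2.

Pick v_3 = (1, 0, 0)ᵀ.
Then v_2 = N · v_3 = (-1, 0, -1)ᵀ.
Then v_1 = N · v_2 = (-2, 1, -1)ᵀ.

Sanity check: (A − (5)·I) v_1 = (0, 0, 0)ᵀ = 0. ✓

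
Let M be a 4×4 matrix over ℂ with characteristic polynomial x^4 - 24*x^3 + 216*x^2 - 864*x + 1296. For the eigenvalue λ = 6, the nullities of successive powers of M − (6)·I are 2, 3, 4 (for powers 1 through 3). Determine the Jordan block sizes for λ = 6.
Block sizes for λ = 6: [3, 1]

From the dimensions of kernels of powers, the number of Jordan blocks of size at least j is d_j − d_{j−1} where d_j = dim ker(N^j) (with d_0 = 0). Computing the differences gives [2, 1, 1].
The number of blocks of size exactly k is (#blocks of size ≥ k) − (#blocks of size ≥ k + 1), so the partition is: 1 block(s) of size 1, 1 block(s) of size 3.
In nonincreasing order the block sizes are [3, 1].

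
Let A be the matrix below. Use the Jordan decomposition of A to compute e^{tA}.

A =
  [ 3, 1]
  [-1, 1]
e^{tA} =
  [t*exp(2*t) + exp(2*t), t*exp(2*t)]
  [-t*exp(2*t), -t*exp(2*t) + exp(2*t)]

Strategy: write A = P · J · P⁻¹ where J is a Jordan canonical form, so e^{tA} = P · e^{tJ} · P⁻¹, and e^{tJ} can be computed block-by-block.

A has Jordan form
J =
  [2, 1]
  [0, 2]
(up to reordering of blocks).

Per-block formulas:
  For a 2×2 Jordan block J_2(2): exp(t · J_2(2)) = e^(2t)·(I + t·N), where N is the 2×2 nilpotent shift.

After assembling e^{tJ} and conjugating by P, we get:

e^{tA} =
  [t*exp(2*t) + exp(2*t), t*exp(2*t)]
  [-t*exp(2*t), -t*exp(2*t) + exp(2*t)]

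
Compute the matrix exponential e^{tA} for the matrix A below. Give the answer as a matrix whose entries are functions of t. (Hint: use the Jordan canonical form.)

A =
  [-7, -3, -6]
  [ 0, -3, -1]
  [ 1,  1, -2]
e^{tA} =
  [3*t^2*exp(-4*t)/2 - 3*t*exp(-4*t) + exp(-4*t), -3*t*exp(-4*t), 9*t^2*exp(-4*t)/2 - 6*t*exp(-4*t)]
  [-t^2*exp(-4*t)/2, t*exp(-4*t) + exp(-4*t), -3*t^2*exp(-4*t)/2 - t*exp(-4*t)]
  [-t^2*exp(-4*t)/2 + t*exp(-4*t), t*exp(-4*t), -3*t^2*exp(-4*t)/2 + 2*t*exp(-4*t) + exp(-4*t)]

Strategy: write A = P · J · P⁻¹ where J is a Jordan canonical form, so e^{tA} = P · e^{tJ} · P⁻¹, and e^{tJ} can be computed block-by-block.

A has Jordan form
J =
  [-4,  1,  0]
  [ 0, -4,  1]
  [ 0,  0, -4]
(up to reordering of blocks).

Per-block formulas:
  For a 3×3 Jordan block J_3(-4): exp(t · J_3(-4)) = e^(-4t)·(I + t·N + (t^2/2)·N^2), where N is the 3×3 nilpotent shift.

After assembling e^{tJ} and conjugating by P, we get:

e^{tA} =
  [3*t^2*exp(-4*t)/2 - 3*t*exp(-4*t) + exp(-4*t), -3*t*exp(-4*t), 9*t^2*exp(-4*t)/2 - 6*t*exp(-4*t)]
  [-t^2*exp(-4*t)/2, t*exp(-4*t) + exp(-4*t), -3*t^2*exp(-4*t)/2 - t*exp(-4*t)]
  [-t^2*exp(-4*t)/2 + t*exp(-4*t), t*exp(-4*t), -3*t^2*exp(-4*t)/2 + 2*t*exp(-4*t) + exp(-4*t)]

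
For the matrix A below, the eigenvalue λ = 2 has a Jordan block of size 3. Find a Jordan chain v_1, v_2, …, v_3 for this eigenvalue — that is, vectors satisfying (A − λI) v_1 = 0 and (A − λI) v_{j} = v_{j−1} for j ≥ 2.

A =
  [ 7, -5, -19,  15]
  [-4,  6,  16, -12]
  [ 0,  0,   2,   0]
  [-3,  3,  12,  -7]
A Jordan chain for λ = 2 of length 3:
v_1 = (5, -4, 0, -3)ᵀ
v_2 = (-19, 16, 0, 12)ᵀ
v_3 = (0, 0, 1, 0)ᵀ

Let N = A − (2)·I. We want v_3 with N^3 v_3 = 0 but N^2 v_3 ≠ 0; then v_{j-1} := N · v_j for j = 3, …, 2.

Pick v_3 = (0, 0, 1, 0)ᵀ.
Then v_2 = N · v_3 = (-19, 16, 0, 12)ᵀ.
Then v_1 = N · v_2 = (5, -4, 0, -3)ᵀ.

Sanity check: (A − (2)·I) v_1 = (0, 0, 0, 0)ᵀ = 0. ✓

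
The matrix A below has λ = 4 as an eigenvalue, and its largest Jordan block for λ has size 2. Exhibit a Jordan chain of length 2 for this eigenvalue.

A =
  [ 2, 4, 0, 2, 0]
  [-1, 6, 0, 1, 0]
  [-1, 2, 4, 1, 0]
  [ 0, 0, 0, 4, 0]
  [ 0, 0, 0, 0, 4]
A Jordan chain for λ = 4 of length 2:
v_1 = (-2, -1, -1, 0, 0)ᵀ
v_2 = (1, 0, 0, 0, 0)ᵀ

Let N = A − (4)·I. We want v_2 with N^2 v_2 = 0 but N^1 v_2 ≠ 0; then v_{j-1} := N · v_j for j = 2, …, 2.

Pick v_2 = (1, 0, 0, 0, 0)ᵀ.
Then v_1 = N · v_2 = (-2, -1, -1, 0, 0)ᵀ.

Sanity check: (A − (4)·I) v_1 = (0, 0, 0, 0, 0)ᵀ = 0. ✓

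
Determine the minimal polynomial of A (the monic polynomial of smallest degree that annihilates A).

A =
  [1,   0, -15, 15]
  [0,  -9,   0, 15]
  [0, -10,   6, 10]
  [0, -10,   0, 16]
x^2 - 7*x + 6

The characteristic polynomial is χ_A(x) = (x - 6)^2*(x - 1)^2, so the eigenvalues are known. The minimal polynomial is
  m_A(x) = Π_λ (x − λ)^{k_λ}
where k_λ is the size of the *largest* Jordan block for λ (equivalently, the smallest k with (A − λI)^k v = 0 for every generalised eigenvector v of λ).

  λ = 1: largest Jordan block has size 1, contributing (x − 1)
  λ = 6: largest Jordan block has size 1, contributing (x − 6)

So m_A(x) = (x - 6)*(x - 1) = x^2 - 7*x + 6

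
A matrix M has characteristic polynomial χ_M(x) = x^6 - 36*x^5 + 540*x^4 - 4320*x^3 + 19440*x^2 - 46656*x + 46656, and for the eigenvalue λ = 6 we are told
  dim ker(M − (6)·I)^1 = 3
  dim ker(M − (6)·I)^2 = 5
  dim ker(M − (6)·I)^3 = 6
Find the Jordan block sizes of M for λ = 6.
Block sizes for λ = 6: [3, 2, 1]

From the dimensions of kernels of powers, the number of Jordan blocks of size at least j is d_j − d_{j−1} where d_j = dim ker(N^j) (with d_0 = 0). Computing the differences gives [3, 2, 1].
The number of blocks of size exactly k is (#blocks of size ≥ k) − (#blocks of size ≥ k + 1), so the partition is: 1 block(s) of size 1, 1 block(s) of size 2, 1 block(s) of size 3.
In nonincreasing order the block sizes are [3, 2, 1].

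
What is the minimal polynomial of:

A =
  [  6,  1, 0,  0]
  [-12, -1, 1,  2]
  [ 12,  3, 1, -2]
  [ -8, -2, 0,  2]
x^3 - 6*x^2 + 12*x - 8

The characteristic polynomial is χ_A(x) = (x - 2)^4, so the eigenvalues are known. The minimal polynomial is
  m_A(x) = Π_λ (x − λ)^{k_λ}
where k_λ is the size of the *largest* Jordan block for λ (equivalently, the smallest k with (A − λI)^k v = 0 for every generalised eigenvector v of λ).

  λ = 2: largest Jordan block has size 3, contributing (x − 2)^3

So m_A(x) = (x - 2)^3 = x^3 - 6*x^2 + 12*x - 8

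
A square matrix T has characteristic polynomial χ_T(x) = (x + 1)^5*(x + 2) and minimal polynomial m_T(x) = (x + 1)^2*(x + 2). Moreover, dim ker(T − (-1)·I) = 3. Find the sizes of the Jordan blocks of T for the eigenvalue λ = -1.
Block sizes for λ = -1: [2, 2, 1]

Step 1 — from the characteristic polynomial, algebraic multiplicity of λ = -1 is 5. From dim ker(T − (-1)·I) = 3, there are exactly 3 Jordan blocks for λ = -1.
Step 2 — from the minimal polynomial, the factor (x + 1)^2 tells us the largest block for λ = -1 has size 2.
Step 3 — with total size 5, 3 blocks, and largest block 2, the block sizes (in nonincreasing order) are [2, 2, 1].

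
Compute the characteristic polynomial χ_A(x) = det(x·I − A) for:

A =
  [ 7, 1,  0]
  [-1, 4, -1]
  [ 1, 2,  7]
x^3 - 18*x^2 + 108*x - 216

Expanding det(x·I − A) (e.g. by cofactor expansion or by noting that A is similar to its Jordan form J, which has the same characteristic polynomial as A) gives
  χ_A(x) = x^3 - 18*x^2 + 108*x - 216
which factors as (x - 6)^3. The eigenvalues (with algebraic multiplicities) are λ = 6 with multiplicity 3.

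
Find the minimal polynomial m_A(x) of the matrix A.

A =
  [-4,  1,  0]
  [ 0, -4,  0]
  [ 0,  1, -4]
x^2 + 8*x + 16

The characteristic polynomial is χ_A(x) = (x + 4)^3, so the eigenvalues are known. The minimal polynomial is
  m_A(x) = Π_λ (x − λ)^{k_λ}
where k_λ is the size of the *largest* Jordan block for λ (equivalently, the smallest k with (A − λI)^k v = 0 for every generalised eigenvector v of λ).

  λ = -4: largest Jordan block has size 2, contributing (x + 4)^2

So m_A(x) = (x + 4)^2 = x^2 + 8*x + 16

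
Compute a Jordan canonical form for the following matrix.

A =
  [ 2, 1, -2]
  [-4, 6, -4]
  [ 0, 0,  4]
J_2(4) ⊕ J_1(4)

The characteristic polynomial is
  det(x·I − A) = x^3 - 12*x^2 + 48*x - 64 = (x - 4)^3

Eigenvalues and multiplicities (the geometric multiplicity of λ is n − rank(A − λI), which equals the number of Jordan blocks for λ):
  λ = 4: algebraic multiplicity = 3, geometric multiplicity = 2

Determining the block sizes for each eigenvalue:
  λ = 4: 2 blocks summing to 3 forces exactly one block of size 2 and the rest size 1 → block sizes [2, 1]

Assembling the blocks gives a Jordan form
J =
  [4, 1, 0]
  [0, 4, 0]
  [0, 0, 4]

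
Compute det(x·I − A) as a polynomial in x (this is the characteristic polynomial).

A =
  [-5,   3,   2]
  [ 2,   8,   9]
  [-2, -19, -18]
x^3 + 15*x^2 + 75*x + 125

Expanding det(x·I − A) (e.g. by cofactor expansion or by noting that A is similar to its Jordan form J, which has the same characteristic polynomial as A) gives
  χ_A(x) = x^3 + 15*x^2 + 75*x + 125
which factors as (x + 5)^3. The eigenvalues (with algebraic multiplicities) are λ = -5 with multiplicity 3.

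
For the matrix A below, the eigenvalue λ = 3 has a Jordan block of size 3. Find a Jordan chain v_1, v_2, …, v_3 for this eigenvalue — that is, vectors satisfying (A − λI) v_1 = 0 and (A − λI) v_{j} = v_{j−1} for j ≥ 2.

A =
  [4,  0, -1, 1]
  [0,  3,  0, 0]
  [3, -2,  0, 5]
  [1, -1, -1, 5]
A Jordan chain for λ = 3 of length 3:
v_1 = (-1, 0, -1, 0)ᵀ
v_2 = (1, 0, 3, 1)ᵀ
v_3 = (1, 0, 0, 0)ᵀ

Let N = A − (3)·I. We want v_3 with N^3 v_3 = 0 but N^2 v_3 ≠ 0; then v_{j-1} := N · v_j for j = 3, …, 2.

Pick v_3 = (1, 0, 0, 0)ᵀ.
Then v_2 = N · v_3 = (1, 0, 3, 1)ᵀ.
Then v_1 = N · v_2 = (-1, 0, -1, 0)ᵀ.

Sanity check: (A − (3)·I) v_1 = (0, 0, 0, 0)ᵀ = 0. ✓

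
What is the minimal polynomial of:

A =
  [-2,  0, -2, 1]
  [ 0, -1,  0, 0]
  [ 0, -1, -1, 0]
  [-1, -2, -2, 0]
x^2 + 2*x + 1

The characteristic polynomial is χ_A(x) = (x + 1)^4, so the eigenvalues are known. The minimal polynomial is
  m_A(x) = Π_λ (x − λ)^{k_λ}
where k_λ is the size of the *largest* Jordan block for λ (equivalently, the smallest k with (A − λI)^k v = 0 for every generalised eigenvector v of λ).

  λ = -1: largest Jordan block has size 2, contributing (x + 1)^2

So m_A(x) = (x + 1)^2 = x^2 + 2*x + 1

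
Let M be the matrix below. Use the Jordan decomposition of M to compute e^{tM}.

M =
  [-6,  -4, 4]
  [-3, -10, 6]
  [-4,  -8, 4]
e^{tM} =
  [-2*t*exp(-4*t) + exp(-4*t), -4*t*exp(-4*t), 4*t*exp(-4*t)]
  [-3*t*exp(-4*t), -6*t*exp(-4*t) + exp(-4*t), 6*t*exp(-4*t)]
  [-4*t*exp(-4*t), -8*t*exp(-4*t), 8*t*exp(-4*t) + exp(-4*t)]

Strategy: write M = P · J · P⁻¹ where J is a Jordan canonical form, so e^{tM} = P · e^{tJ} · P⁻¹, and e^{tJ} can be computed block-by-block.

M has Jordan form
J =
  [-4,  1,  0]
  [ 0, -4,  0]
  [ 0,  0, -4]
(up to reordering of blocks).

Per-block formulas:
  For a 1×1 block at λ = -4: exp(t · [-4]) = [e^(-4t)].
  For a 2×2 Jordan block J_2(-4): exp(t · J_2(-4)) = e^(-4t)·(I + t·N), where N is the 2×2 nilpotent shift.

After assembling e^{tJ} and conjugating by P, we get:

e^{tM} =
  [-2*t*exp(-4*t) + exp(-4*t), -4*t*exp(-4*t), 4*t*exp(-4*t)]
  [-3*t*exp(-4*t), -6*t*exp(-4*t) + exp(-4*t), 6*t*exp(-4*t)]
  [-4*t*exp(-4*t), -8*t*exp(-4*t), 8*t*exp(-4*t) + exp(-4*t)]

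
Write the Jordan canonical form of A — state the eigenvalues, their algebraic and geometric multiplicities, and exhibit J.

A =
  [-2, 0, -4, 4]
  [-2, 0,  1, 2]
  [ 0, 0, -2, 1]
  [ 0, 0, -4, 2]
J_1(-2) ⊕ J_3(0)

The characteristic polynomial is
  det(x·I − A) = x^4 + 2*x^3 = x^3*(x + 2)

Eigenvalues and multiplicities (the geometric multiplicity of λ is n − rank(A − λI), which equals the number of Jordan blocks for λ):
  λ = -2: algebraic multiplicity = 1, geometric multiplicity = 1
  λ = 0: algebraic multiplicity = 3, geometric multiplicity = 1

Determining the block sizes for each eigenvalue:
  λ = -2: one block (gm = 1), so the single block has size am = 1 → block sizes [1]
  λ = 0: one block (gm = 1), so the single block has size am = 3 → block sizes [3]

Assembling the blocks gives a Jordan form
J =
  [-2, 0, 0, 0]
  [ 0, 0, 1, 0]
  [ 0, 0, 0, 1]
  [ 0, 0, 0, 0]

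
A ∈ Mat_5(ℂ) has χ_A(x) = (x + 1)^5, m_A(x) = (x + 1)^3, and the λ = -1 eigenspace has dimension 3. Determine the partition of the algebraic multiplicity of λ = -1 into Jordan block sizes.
Block sizes for λ = -1: [3, 1, 1]

Step 1 — from the characteristic polynomial, algebraic multiplicity of λ = -1 is 5. From dim ker(A − (-1)·I) = 3, there are exactly 3 Jordan blocks for λ = -1.
Step 2 — from the minimal polynomial, the factor (x + 1)^3 tells us the largest block for λ = -1 has size 3.
Step 3 — with total size 5, 3 blocks, and largest block 3, the block sizes (in nonincreasing order) are [3, 1, 1].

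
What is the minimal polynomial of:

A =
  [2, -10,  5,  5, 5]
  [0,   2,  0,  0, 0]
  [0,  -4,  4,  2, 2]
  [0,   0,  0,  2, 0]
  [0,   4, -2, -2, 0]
x^2 - 4*x + 4

The characteristic polynomial is χ_A(x) = (x - 2)^5, so the eigenvalues are known. The minimal polynomial is
  m_A(x) = Π_λ (x − λ)^{k_λ}
where k_λ is the size of the *largest* Jordan block for λ (equivalently, the smallest k with (A − λI)^k v = 0 for every generalised eigenvector v of λ).

  λ = 2: largest Jordan block has size 2, contributing (x − 2)^2

So m_A(x) = (x - 2)^2 = x^2 - 4*x + 4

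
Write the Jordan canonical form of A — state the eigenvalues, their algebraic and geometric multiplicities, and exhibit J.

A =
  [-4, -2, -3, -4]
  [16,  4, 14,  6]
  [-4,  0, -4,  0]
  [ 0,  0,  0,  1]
J_2(-2) ⊕ J_1(0) ⊕ J_1(1)

The characteristic polynomial is
  det(x·I − A) = x^4 + 3*x^3 - 4*x = x*(x - 1)*(x + 2)^2

Eigenvalues and multiplicities (the geometric multiplicity of λ is n − rank(A − λI), which equals the number of Jordan blocks for λ):
  λ = -2: algebraic multiplicity = 2, geometric multiplicity = 1
  λ = 0: algebraic multiplicity = 1, geometric multiplicity = 1
  λ = 1: algebraic multiplicity = 1, geometric multiplicity = 1

Determining the block sizes for each eigenvalue:
  λ = -2: one block (gm = 1), so the single block has size am = 2 → block sizes [2]
  λ = 0: one block (gm = 1), so the single block has size am = 1 → block sizes [1]
  λ = 1: one block (gm = 1), so the single block has size am = 1 → block sizes [1]

Assembling the blocks gives a Jordan form
J =
  [-2,  1, 0, 0]
  [ 0, -2, 0, 0]
  [ 0,  0, 0, 0]
  [ 0,  0, 0, 1]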